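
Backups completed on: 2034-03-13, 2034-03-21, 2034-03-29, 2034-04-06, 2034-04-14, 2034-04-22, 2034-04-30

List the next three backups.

The spacing is 8, 8, 8, 8, 8, 8 days — always 8 days.
2034-04-30 + 8 days = 2034-05-08.
2034-05-08 + 8 days = 2034-05-16.
2034-05-16 + 8 days = 2034-05-24.

2034-05-08, 2034-05-16, 2034-05-24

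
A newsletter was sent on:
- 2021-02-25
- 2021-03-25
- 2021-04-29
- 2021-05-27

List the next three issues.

2021-06-24, 2021-07-29, 2021-08-26

Every date is a Thursday; gaps 28, 35, 28 days.
Each is the last Thursday of its month (at least one falls on the 29th or later, ruling out '4th Thursday').
June 2021 ends with Thursday 2021-06-24.
July 2021 ends with Thursday 2021-07-29.
Last Thursday of August 2021: 2021-08-26.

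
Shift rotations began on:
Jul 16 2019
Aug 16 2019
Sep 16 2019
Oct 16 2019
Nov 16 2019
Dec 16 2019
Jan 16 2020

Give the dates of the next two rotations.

Feb 16 2020, Mar 16 2020

The day-of-month is always 16 (31, 31, 30, 31, 30, 31 days between events).
So this recurs on the 16th of each month.
Next: February 2020 → Feb 16 2020.
March 2020: Mar 16 2020.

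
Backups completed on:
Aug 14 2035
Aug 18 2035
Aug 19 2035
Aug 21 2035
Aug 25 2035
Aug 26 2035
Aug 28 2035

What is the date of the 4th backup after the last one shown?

Sep 8 2035

The gap pattern 4, 1, 2, 4, 1, 2 repeats every 3 events.
These are the Tuesdays, Saturdays and Sundays of each week.
Next Saturday: Sep 1 2035.
Next Sunday: Sep 2 2035.
The following Tuesday is Sep 4 2035.
Next Saturday: Sep 8 2035.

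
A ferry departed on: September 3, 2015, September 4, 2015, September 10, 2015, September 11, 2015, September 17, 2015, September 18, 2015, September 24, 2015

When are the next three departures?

Every event lands on a Thursday or Friday (gaps cycle 1, 6, 1, 6, 1, 6).
So the schedule is: every Thursday and Friday.
Next Friday: September 25, 2015.
Next Thursday: October 1, 2015.
Next Friday: October 2, 2015.

September 25, 2015; October 1, 2015; October 2, 2015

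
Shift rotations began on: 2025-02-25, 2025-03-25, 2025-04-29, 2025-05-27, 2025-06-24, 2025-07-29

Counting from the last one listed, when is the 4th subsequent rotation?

2025-11-25

These are Tuesdays with 28, 35, 28, 28, 35-day gaps.
Each is the final Tuesday of its month — 2025-04-29 is past the 28th, so '4th Tuesday' doesn't fit.
August 2025 ends with Tuesday 2025-08-26.
September 2025 ends with Tuesday 2025-09-30.
October 2025 ends with Tuesday 2025-10-28.
Last Tuesday of November 2025: 2025-11-25.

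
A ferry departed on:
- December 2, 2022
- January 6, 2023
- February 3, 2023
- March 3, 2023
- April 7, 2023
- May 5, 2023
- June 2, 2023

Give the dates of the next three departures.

July 7, 2023; August 4, 2023; September 1, 2023

These are Fridays at 28- or 35-day spacing (35, 28, 28, 35, 28, 28).
The pattern: 1st Friday of the month.
July 2023 — 1st Friday is July 7, 2023.
1st Friday of August 2023: August 4, 2023.
September 2023 — 1st Friday is September 1, 2023.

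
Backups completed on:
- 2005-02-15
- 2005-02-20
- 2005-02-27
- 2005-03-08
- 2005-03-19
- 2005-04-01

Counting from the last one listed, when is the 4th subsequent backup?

2005-06-12

Intervals are 5, 7, 9, 11, 13 days — an arithmetic progression with common difference 2.
Next gap: 15 days. 2005-04-01 + 15 days = 2005-04-16.
Next gap: 17 days. 2005-04-16 + 17 days = 2005-05-03.
Next gap: 19 days. 2005-05-03 + 19 days = 2005-05-22.
Next gap: 21 days. 2005-05-22 + 21 days = 2005-06-12.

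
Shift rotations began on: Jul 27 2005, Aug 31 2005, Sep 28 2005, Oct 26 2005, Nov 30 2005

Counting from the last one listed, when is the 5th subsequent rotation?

All Wednesdays; the gaps (35, 28, 28, 35) vary with month length.
This is the last Wednesday of each month.
Last Wednesday of December 2005: Dec 28 2005.
Last Wednesday of January 2006: Jan 25 2006.
Last Wednesday of February 2006: Feb 22 2006.
March 2006 ends with Wednesday Mar 29 2006.
April 2006 ends with Wednesday Apr 26 2006.

Apr 26 2006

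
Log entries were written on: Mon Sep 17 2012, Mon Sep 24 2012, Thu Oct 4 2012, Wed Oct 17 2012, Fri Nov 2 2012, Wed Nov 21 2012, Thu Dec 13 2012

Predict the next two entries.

Mon Jan 7 2013, Mon Feb 4 2013

Gaps: 7, 10, 13, 16, 19, 22 days — each gap is 3 larger than the previous one.
Next gap: 25 days. Thu Dec 13 2012 + 25 days = Mon Jan 7 2013.
Next gap: 28 days. Mon Jan 7 2013 + 28 days = Mon Feb 4 2013.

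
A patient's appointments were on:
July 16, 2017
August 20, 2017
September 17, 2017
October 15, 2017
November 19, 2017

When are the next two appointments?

These are Sundays at 28- or 35-day spacing (35, 28, 28, 35).
The pattern: 3rd Sunday of the month.
December 2017 — 3rd Sunday is December 17, 2017.
January 2018 — 3rd Sunday is January 21, 2018.

December 17, 2017; January 21, 2018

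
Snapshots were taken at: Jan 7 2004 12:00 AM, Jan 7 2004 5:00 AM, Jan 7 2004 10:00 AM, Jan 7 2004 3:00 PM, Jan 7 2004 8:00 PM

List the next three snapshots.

Jan 8 2004 1:00 AM, Jan 8 2004 6:00 AM, Jan 8 2004 11:00 AM

Gaps: 5, 5, 5, 5 hours — each event is 5 hours after the previous one.
Jan 7 2004 8:00 PM + 5 h = Jan 8 2004 1:00 AM.
Jan 8 2004 1:00 AM + 5 h = Jan 8 2004 6:00 AM.
Jan 8 2004 6:00 AM + 5 h = Jan 8 2004 11:00 AM.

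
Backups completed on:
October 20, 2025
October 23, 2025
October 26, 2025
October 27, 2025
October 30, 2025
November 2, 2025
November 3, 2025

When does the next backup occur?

Gaps: 3, 3, 1, 3, 3, 1 days — not constant, but cyclic with period 3.
The events fall on every Monday, Thursday and Sunday.
The following Thursday is November 6, 2025.

November 6, 2025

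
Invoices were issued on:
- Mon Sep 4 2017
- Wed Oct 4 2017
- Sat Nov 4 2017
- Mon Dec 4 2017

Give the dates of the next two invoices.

Each date is the 4th; the gaps (30, 31, 30) track the month lengths.
The rule is the 4th of each month.
Next: January 2018 → Thu Jan 4 2018.
February 2018: Sun Feb 4 2018.

Thu Jan 4 2018, Sun Feb 4 2018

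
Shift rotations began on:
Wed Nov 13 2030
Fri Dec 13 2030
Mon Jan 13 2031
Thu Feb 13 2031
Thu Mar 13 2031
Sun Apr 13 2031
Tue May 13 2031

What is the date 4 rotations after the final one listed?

The day-of-month is always 13 (30, 31, 31, 28, 31, 30 days between events).
So this recurs on the 13th of each month.
June 2031: Fri Jun 13 2031.
Next: July 2031 → Sun Jul 13 2031.
August 2031: Wed Aug 13 2031.
September 2031: Sat Sep 13 2031.

Sat Sep 13 2031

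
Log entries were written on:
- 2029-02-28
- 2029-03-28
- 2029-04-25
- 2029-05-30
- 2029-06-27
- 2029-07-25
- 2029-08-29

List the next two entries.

2029-09-26, 2029-10-31

All Wednesdays; the gaps (28, 28, 35, 28, 28, 35) vary with month length.
This is the last Wednesday of each month.
September 2029 ends with Wednesday 2029-09-26.
Last Wednesday of October 2029: 2029-10-31.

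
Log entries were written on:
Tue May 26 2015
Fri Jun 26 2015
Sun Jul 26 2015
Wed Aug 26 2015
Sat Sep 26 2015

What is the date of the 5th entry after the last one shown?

Gaps: 31, 30, 31, 31 days — not constant. Every event is on the 26th of the month.
Pattern: the 26th of each month.
October 2015: Mon Oct 26 2015.
November 2015: Thu Nov 26 2015.
Next: December 2015 → Sat Dec 26 2015.
January 2016: Tue Jan 26 2016.
Next: February 2016 → Fri Feb 26 2016.

Fri Feb 26 2016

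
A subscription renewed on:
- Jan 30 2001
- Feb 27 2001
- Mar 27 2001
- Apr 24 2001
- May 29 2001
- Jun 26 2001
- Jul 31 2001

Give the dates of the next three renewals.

Aug 28 2001, Sep 25 2001, Oct 30 2001

Every date is a Tuesday; gaps 28, 28, 28, 35, 28, 35 days.
Each is the last Tuesday of its month (at least one falls on the 29th or later, ruling out '4th Tuesday').
August 2001 ends with Tuesday Aug 28 2001.
Last Tuesday of September 2001: Sep 25 2001.
Last Tuesday of October 2001: Oct 30 2001.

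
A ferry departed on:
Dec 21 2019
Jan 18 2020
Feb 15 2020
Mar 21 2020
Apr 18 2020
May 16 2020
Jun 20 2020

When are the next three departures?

All dates are Saturdays, 28, 28, 35, 28, 28, 35 days apart.
Specifically, the 3rd Saturday of each month.
3rd Saturday of July 2020: Jul 18 2020.
3rd Saturday of August 2020: Aug 15 2020.
September 2020 — 3rd Saturday is Sep 19 2020.

Jul 18 2020, Aug 15 2020, Sep 19 2020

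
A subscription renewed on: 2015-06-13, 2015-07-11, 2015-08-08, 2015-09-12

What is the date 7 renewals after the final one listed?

2016-04-09

Gaps: 28, 28, 35 days — a mix of 28 and 35. Every date is a Saturday.
Each is the 2nd Saturday of its month.
2nd Saturday of October 2015: 2015-10-10.
November 2015 — 2nd Saturday is 2015-11-14.
December 2015 — 2nd Saturday is 2015-12-12.
January 2016 — 2nd Saturday is 2016-01-09.
2nd Saturday of February 2016: 2016-02-13.
2nd Saturday of March 2016: 2016-03-12.
2nd Saturday of April 2016: 2016-04-09.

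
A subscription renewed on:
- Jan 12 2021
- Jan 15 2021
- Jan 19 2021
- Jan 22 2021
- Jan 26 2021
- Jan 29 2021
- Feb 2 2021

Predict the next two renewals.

The gap pattern 3, 4, 3, 4, 3, 4 repeats every 2 events.
These are the Tuesdays and Fridays of each week.
The following Friday is Feb 5 2021.
The following Tuesday is Feb 9 2021.

Feb 5 2021, Feb 9 2021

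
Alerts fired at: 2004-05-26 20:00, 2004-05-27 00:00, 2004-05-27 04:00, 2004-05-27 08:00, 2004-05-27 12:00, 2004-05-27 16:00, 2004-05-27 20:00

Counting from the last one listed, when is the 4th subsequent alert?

The interval is a steady 4 hours (4, 4, 4, 4, 4, 4).
2004-05-27 20:00 + 4 h = 2004-05-28 00:00.
2004-05-28 00:00 + 4 h = 2004-05-28 04:00.
2004-05-28 04:00 + 4 h = 2004-05-28 08:00.
2004-05-28 08:00 + 4 h = 2004-05-28 12:00.

2004-05-28 12:00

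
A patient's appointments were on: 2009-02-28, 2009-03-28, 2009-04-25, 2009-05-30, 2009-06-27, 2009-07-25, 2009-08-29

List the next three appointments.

2009-09-26, 2009-10-31, 2009-11-28

All Saturdays; the gaps (28, 28, 35, 28, 28, 35) vary with month length.
This is the last Saturday of each month.
September 2009 ends with Saturday 2009-09-26.
Last Saturday of October 2009: 2009-10-31.
Last Saturday of November 2009: 2009-11-28.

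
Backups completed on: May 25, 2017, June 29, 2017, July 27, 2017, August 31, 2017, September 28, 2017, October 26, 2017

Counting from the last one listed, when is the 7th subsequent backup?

Every date is a Thursday; gaps 35, 28, 35, 28, 28 days.
Each is the last Thursday of its month (at least one falls on the 29th or later, ruling out '4th Thursday').
Last Thursday of November 2017: November 30, 2017.
Last Thursday of December 2017: December 28, 2017.
Last Thursday of January 2018: January 25, 2018.
Last Thursday of February 2018: February 22, 2018.
March 2018 ends with Thursday March 29, 2018.
Last Thursday of April 2018: April 26, 2018.
Last Thursday of May 2018: May 31, 2018.

May 31, 2018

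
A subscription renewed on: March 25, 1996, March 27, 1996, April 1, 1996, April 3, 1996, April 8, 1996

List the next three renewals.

Every event lands on a Monday or Wednesday (gaps cycle 2, 5, 2, 5).
So the schedule is: every Monday and Wednesday.
The following Wednesday is April 10, 1996.
The following Monday is April 15, 1996.
Next Wednesday: April 17, 1996.

April 10, 1996; April 15, 1996; April 17, 1996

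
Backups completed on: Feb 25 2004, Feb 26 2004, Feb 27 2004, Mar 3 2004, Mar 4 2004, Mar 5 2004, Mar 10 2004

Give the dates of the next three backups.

The gap pattern 1, 1, 5, 1, 1, 5 repeats every 3 events.
These are the Wednesdays, Thursdays and Fridays of each week.
Next Thursday: Mar 11 2004.
Next Friday: Mar 12 2004.
The following Wednesday is Mar 17 2004.

Mar 11 2004, Mar 12 2004, Mar 17 2004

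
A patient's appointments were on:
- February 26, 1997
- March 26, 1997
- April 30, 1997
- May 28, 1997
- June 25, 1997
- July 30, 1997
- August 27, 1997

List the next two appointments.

September 24, 1997; October 29, 1997

All Wednesdays; the gaps (28, 35, 28, 28, 35, 28) vary with month length.
This is the last Wednesday of each month.
September 1997 ends with Wednesday September 24, 1997.
Last Wednesday of October 1997: October 29, 1997.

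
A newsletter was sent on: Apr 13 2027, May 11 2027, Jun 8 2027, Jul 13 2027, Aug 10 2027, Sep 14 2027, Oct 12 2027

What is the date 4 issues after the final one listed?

These are Tuesdays at 28- or 35-day spacing (28, 28, 35, 28, 35, 28).
The pattern: 2nd Tuesday of the month.
November 2027 — 2nd Tuesday is Nov 9 2027.
2nd Tuesday of December 2027: Dec 14 2027.
2nd Tuesday of January 2028: Jan 11 2028.
February 2028 — 2nd Tuesday is Feb 8 2028.

Feb 8 2028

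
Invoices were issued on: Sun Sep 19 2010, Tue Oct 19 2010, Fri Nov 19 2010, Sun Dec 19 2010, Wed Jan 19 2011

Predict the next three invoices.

Gaps: 30, 31, 30, 31 days — not constant. Every event is on the 19th of the month.
Pattern: the 19th of each month.
February 2011: Sat Feb 19 2011.
Next: March 2011 → Sat Mar 19 2011.
April 2011: Tue Apr 19 2011.

Sat Feb 19 2011, Sat Mar 19 2011, Tue Apr 19 2011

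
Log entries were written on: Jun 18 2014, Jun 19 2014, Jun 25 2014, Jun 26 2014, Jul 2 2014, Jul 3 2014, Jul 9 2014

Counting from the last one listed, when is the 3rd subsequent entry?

Jul 17 2014

Every event lands on a Wednesday or Thursday (gaps cycle 1, 6, 1, 6, 1, 6).
So the schedule is: every Wednesday and Thursday.
Next Thursday: Jul 10 2014.
The following Wednesday is Jul 16 2014.
The following Thursday is Jul 17 2014.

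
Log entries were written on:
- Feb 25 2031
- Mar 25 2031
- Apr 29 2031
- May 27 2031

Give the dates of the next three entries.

Jun 24 2031, Jul 29 2031, Aug 26 2031

Every date is a Tuesday; gaps 28, 35, 28 days.
Each is the last Tuesday of its month (at least one falls on the 29th or later, ruling out '4th Tuesday').
June 2031 ends with Tuesday Jun 24 2031.
July 2031 ends with Tuesday Jul 29 2031.
August 2031 ends with Tuesday Aug 26 2031.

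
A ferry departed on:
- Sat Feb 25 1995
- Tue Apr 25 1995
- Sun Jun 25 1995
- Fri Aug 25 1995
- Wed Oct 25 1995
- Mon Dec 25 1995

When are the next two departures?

Each date is the 25th; the gaps (59, 61, 61, 61, 61) track the month lengths.
The rule is the 25th of every 2 months.
February 1996: Sun Feb 25 1996.
April 1996: Thu Apr 25 1996.

Sun Feb 25 1996, Thu Apr 25 1996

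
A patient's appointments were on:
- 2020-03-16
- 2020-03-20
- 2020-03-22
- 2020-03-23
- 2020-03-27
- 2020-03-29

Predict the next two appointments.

Every event lands on a Monday or Friday or Sunday (gaps cycle 4, 2, 1, 4, 2).
So the schedule is: every Monday, Friday and Sunday.
The following Monday is 2020-03-30.
Next Friday: 2020-04-03.

2020-03-30, 2020-04-03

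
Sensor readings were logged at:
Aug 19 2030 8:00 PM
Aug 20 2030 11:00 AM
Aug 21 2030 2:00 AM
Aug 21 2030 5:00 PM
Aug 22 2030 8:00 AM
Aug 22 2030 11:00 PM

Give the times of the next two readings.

Aug 23 2030 2:00 PM, Aug 24 2030 5:00 AM

Spacing: 15, 15, 15, 15, 15 h — constant 15 h.
Aug 22 2030 11:00 PM + 15 h = Aug 23 2030 2:00 PM.
Aug 23 2030 2:00 PM + 15 h = Aug 24 2030 5:00 AM.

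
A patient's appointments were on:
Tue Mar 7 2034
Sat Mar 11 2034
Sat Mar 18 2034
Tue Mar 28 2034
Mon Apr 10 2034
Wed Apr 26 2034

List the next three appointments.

Mon May 15 2034, Tue Jun 6 2034, Sat Jul 1 2034

The spacing grows by 3 each time: 4, 7, 10, 13, 16 days.
Next gap: 19 days. Wed Apr 26 2034 + 19 days = Mon May 15 2034.
Next gap: 22 days. Mon May 15 2034 + 22 days = Tue Jun 6 2034.
Next gap: 25 days. Tue Jun 6 2034 + 25 days = Sat Jul 1 2034.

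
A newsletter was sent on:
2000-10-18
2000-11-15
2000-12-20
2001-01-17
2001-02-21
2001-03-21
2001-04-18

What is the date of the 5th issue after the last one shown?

These are Wednesdays at 28- or 35-day spacing (28, 35, 28, 35, 28, 28).
The pattern: 3rd Wednesday of the month.
3rd Wednesday of May 2001: 2001-05-16.
June 2001 — 3rd Wednesday is 2001-06-20.
3rd Wednesday of July 2001: 2001-07-18.
August 2001 — 3rd Wednesday is 2001-08-15.
September 2001 — 3rd Wednesday is 2001-09-19.

2001-09-19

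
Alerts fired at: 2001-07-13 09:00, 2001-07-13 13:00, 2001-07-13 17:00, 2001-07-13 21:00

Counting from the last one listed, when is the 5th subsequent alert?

Spacing: 4, 4, 4 h — constant 4 h.
2001-07-13 21:00 + 4 h = 2001-07-14 01:00.
2001-07-14 01:00 + 4 h = 2001-07-14 05:00.
2001-07-14 05:00 + 4 h = 2001-07-14 09:00.
2001-07-14 09:00 + 4 h = 2001-07-14 13:00.
2001-07-14 13:00 + 4 h = 2001-07-14 17:00.

2001-07-14 17:00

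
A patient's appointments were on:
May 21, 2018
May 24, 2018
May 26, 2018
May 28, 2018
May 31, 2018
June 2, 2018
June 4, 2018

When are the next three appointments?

Gaps: 3, 2, 2, 3, 2, 2 days — not constant, but cyclic with period 3.
The events fall on every Monday, Thursday and Saturday.
The following Thursday is June 7, 2018.
The following Saturday is June 9, 2018.
Next Monday: June 11, 2018.

June 7, 2018; June 9, 2018; June 11, 2018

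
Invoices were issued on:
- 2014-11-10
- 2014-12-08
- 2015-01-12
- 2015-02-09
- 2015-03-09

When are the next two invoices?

2015-04-13, 2015-05-11

These are Mondays at 28- or 35-day spacing (28, 35, 28, 28).
The pattern: 2nd Monday of the month.
2nd Monday of April 2015: 2015-04-13.
May 2015 — 2nd Monday is 2015-05-11.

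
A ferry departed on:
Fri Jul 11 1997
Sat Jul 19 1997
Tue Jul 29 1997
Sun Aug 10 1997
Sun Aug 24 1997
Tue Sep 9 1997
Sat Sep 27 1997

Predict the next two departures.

Fri Oct 17 1997, Sat Nov 8 1997

Intervals are 8, 10, 12, 14, 16, 18 days — an arithmetic progression with common difference 2.
Next gap: 20 days. Sat Sep 27 1997 + 20 days = Fri Oct 17 1997.
Next gap: 22 days. Fri Oct 17 1997 + 22 days = Sat Nov 8 1997.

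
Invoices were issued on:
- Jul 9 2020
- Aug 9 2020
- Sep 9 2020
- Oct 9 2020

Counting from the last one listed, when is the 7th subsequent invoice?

May 9 2021

The day-of-month is always 9 (31, 31, 30 days between events).
So this recurs on the 9th of each month.
November 2020: Nov 9 2020.
December 2020: Dec 9 2020.
January 2021: Jan 9 2021.
February 2021: Feb 9 2021.
Next: March 2021 → Mar 9 2021.
April 2021: Apr 9 2021.
Next: May 2021 → May 9 2021.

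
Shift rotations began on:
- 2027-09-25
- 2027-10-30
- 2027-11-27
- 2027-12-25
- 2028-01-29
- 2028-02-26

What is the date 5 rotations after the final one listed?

2028-07-29

All Saturdays; the gaps (35, 28, 28, 35, 28) vary with month length.
This is the last Saturday of each month.
March 2028 ends with Saturday 2028-03-25.
Last Saturday of April 2028: 2028-04-29.
Last Saturday of May 2028: 2028-05-27.
Last Saturday of June 2028: 2028-06-24.
July 2028 ends with Saturday 2028-07-29.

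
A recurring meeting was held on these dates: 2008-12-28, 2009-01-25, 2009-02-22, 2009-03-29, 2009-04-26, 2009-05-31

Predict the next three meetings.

These are Sundays with 28, 28, 35, 28, 35-day gaps.
Each is the final Sunday of its month — 2009-03-29 is past the 28th, so '4th Sunday' doesn't fit.
Last Sunday of June 2009: 2009-06-28.
July 2009 ends with Sunday 2009-07-26.
Last Sunday of August 2009: 2009-08-30.

2009-06-28, 2009-07-26, 2009-08-30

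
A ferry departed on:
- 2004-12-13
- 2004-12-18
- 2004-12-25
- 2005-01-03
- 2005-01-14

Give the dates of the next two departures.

2005-01-27, 2005-02-11

The spacing grows by 2 each time: 5, 7, 9, 11 days.
Next gap: 13 days. 2005-01-14 + 13 days = 2005-01-27.
Next gap: 15 days. 2005-01-27 + 15 days = 2005-02-11.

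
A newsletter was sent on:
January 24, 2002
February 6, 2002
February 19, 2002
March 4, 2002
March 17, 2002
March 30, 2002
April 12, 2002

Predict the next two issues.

April 25, 2002; May 8, 2002

The spacing is 13, 13, 13, 13, 13, 13 days — always 13 days.
April 12, 2002 + 13 days = April 25, 2002.
April 25, 2002 + 13 days = May 8, 2002.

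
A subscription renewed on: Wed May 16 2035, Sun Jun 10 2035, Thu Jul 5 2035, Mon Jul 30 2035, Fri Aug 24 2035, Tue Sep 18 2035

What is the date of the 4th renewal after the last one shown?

Every event comes 25 days after the last (25, 25, 25, 25, 25).
Tue Sep 18 2035 + 25 days = Sat Oct 13 2035.
Sat Oct 13 2035 + 25 days = Wed Nov 7 2035.
Wed Nov 7 2035 + 25 days = Sun Dec 2 2035.
Sun Dec 2 2035 + 25 days = Thu Dec 27 2035.

Thu Dec 27 2035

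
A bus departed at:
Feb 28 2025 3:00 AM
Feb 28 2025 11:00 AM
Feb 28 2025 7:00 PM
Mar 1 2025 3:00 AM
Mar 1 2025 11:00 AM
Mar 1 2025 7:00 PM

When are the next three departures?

Gaps: 8, 8, 8, 8, 8 hours — each event is 8 hours after the previous one.
Mar 1 2025 7:00 PM + 8 h = Mar 2 2025 3:00 AM.
Mar 2 2025 3:00 AM + 8 h = Mar 2 2025 11:00 AM.
Mar 2 2025 11:00 AM + 8 h = Mar 2 2025 7:00 PM.

Mar 2 2025 3:00 AM, Mar 2 2025 11:00 AM, Mar 2 2025 7:00 PM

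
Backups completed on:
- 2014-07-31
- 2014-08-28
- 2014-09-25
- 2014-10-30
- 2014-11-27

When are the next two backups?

2014-12-25, 2015-01-29

Every date is a Thursday; gaps 28, 28, 35, 28 days.
Each is the last Thursday of its month (at least one falls on the 29th or later, ruling out '4th Thursday').
Last Thursday of December 2014: 2014-12-25.
January 2015 ends with Thursday 2015-01-29.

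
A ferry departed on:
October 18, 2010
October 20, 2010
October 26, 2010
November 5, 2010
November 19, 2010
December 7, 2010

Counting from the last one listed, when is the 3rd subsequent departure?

February 23, 2011

Intervals are 2, 6, 10, 14, 18 days — an arithmetic progression with common difference 4.
Next gap: 22 days. December 7, 2010 + 22 days = December 29, 2010.
Next gap: 26 days. December 29, 2010 + 26 days = January 24, 2011.
Next gap: 30 days. January 24, 2011 + 30 days = February 23, 2011.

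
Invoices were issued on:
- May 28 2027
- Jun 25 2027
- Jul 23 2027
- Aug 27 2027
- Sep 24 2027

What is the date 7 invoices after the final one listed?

These are Fridays at 28- or 35-day spacing (28, 28, 35, 28).
The pattern: 4th Friday of the month.
October 2027 — 4th Friday is Oct 22 2027.
November 2027 — 4th Friday is Nov 26 2027.
December 2027 — 4th Friday is Dec 24 2027.
January 2028 — 4th Friday is Jan 28 2028.
4th Friday of February 2028: Feb 25 2028.
4th Friday of March 2028: Mar 24 2028.
4th Friday of April 2028: Apr 28 2028.

Apr 28 2028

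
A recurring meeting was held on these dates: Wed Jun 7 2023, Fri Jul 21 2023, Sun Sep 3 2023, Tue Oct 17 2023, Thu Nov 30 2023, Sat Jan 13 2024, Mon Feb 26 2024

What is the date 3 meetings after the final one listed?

Sun Jul 7 2024

Every event comes 44 days after the last (44, 44, 44, 44, 44, 44).
Mon Feb 26 2024 + 44 days = Wed Apr 10 2024.
Wed Apr 10 2024 + 44 days = Fri May 24 2024.
Fri May 24 2024 + 44 days = Sun Jul 7 2024.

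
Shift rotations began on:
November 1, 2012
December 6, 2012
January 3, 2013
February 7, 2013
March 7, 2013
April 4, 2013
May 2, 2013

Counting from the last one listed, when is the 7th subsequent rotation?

December 5, 2013

These are Thursdays at 28- or 35-day spacing (35, 28, 35, 28, 28, 28).
The pattern: 1st Thursday of the month.
1st Thursday of June 2013: June 6, 2013.
1st Thursday of July 2013: July 4, 2013.
1st Thursday of August 2013: August 1, 2013.
September 2013 — 1st Thursday is September 5, 2013.
1st Thursday of October 2013: October 3, 2013.
November 2013 — 1st Thursday is November 7, 2013.
December 2013 — 1st Thursday is December 5, 2013.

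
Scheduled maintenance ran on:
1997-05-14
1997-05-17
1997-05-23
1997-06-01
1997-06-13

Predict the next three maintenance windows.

Gaps: 3, 6, 9, 12 days — each gap is 3 larger than the previous one.
Next gap: 15 days. 1997-06-13 + 15 days = 1997-06-28.
Next gap: 18 days. 1997-06-28 + 18 days = 1997-07-16.
Next gap: 21 days. 1997-07-16 + 21 days = 1997-08-06.

1997-06-28, 1997-07-16, 1997-08-06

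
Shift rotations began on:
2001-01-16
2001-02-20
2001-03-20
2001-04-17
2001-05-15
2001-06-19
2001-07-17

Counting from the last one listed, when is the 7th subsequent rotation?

These are Tuesdays at 28- or 35-day spacing (35, 28, 28, 28, 35, 28).
The pattern: 3rd Tuesday of the month.
August 2001 — 3rd Tuesday is 2001-08-21.
3rd Tuesday of September 2001: 2001-09-18.
3rd Tuesday of October 2001: 2001-10-16.
3rd Tuesday of November 2001: 2001-11-20.
December 2001 — 3rd Tuesday is 2001-12-18.
January 2002 — 3rd Tuesday is 2002-01-15.
3rd Tuesday of February 2002: 2002-02-19.

2002-02-19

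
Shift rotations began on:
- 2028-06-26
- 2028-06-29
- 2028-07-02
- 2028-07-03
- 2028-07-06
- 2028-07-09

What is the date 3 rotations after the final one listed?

2028-07-16

Every event lands on a Monday or Thursday or Sunday (gaps cycle 3, 3, 1, 3, 3).
So the schedule is: every Monday, Thursday and Sunday.
Next Monday: 2028-07-10.
The following Thursday is 2028-07-13.
The following Sunday is 2028-07-16.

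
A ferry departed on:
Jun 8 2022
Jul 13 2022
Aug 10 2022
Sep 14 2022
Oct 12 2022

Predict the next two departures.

All dates are Wednesdays, 35, 28, 35, 28 days apart.
Specifically, the 2nd Wednesday of each month.
2nd Wednesday of November 2022: Nov 9 2022.
December 2022 — 2nd Wednesday is Dec 14 2022.

Nov 9 2022, Dec 14 2022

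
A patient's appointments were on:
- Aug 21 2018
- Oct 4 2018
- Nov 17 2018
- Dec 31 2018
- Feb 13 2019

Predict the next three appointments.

The spacing is 44, 44, 44, 44 days — always 44 days.
Feb 13 2019 + 44 days = Mar 29 2019.
Mar 29 2019 + 44 days = May 12 2019.
May 12 2019 + 44 days = Jun 25 2019.

Mar 29 2019, May 12 2019, Jun 25 2019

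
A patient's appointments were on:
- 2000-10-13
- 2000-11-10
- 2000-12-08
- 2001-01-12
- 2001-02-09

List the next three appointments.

2001-03-09, 2001-04-13, 2001-05-11

All dates are Fridays, 28, 28, 35, 28 days apart.
Specifically, the 2nd Friday of each month.
2nd Friday of March 2001: 2001-03-09.
April 2001 — 2nd Friday is 2001-04-13.
2nd Friday of May 2001: 2001-05-11.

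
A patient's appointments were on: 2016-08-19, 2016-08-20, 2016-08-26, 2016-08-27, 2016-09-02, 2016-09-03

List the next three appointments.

Every event lands on a Friday or Saturday (gaps cycle 1, 6, 1, 6, 1).
So the schedule is: every Friday and Saturday.
The following Friday is 2016-09-09.
The following Saturday is 2016-09-10.
The following Friday is 2016-09-16.

2016-09-09, 2016-09-10, 2016-09-16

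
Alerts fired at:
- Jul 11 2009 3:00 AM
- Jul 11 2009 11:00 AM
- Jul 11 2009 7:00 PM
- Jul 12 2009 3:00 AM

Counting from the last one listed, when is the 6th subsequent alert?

Gaps: 8, 8, 8 hours — each event is 8 hours after the previous one.
Jul 12 2009 3:00 AM + 8 h = Jul 12 2009 11:00 AM.
Jul 12 2009 11:00 AM + 8 h = Jul 12 2009 7:00 PM.
Jul 12 2009 7:00 PM + 8 h = Jul 13 2009 3:00 AM.
Jul 13 2009 3:00 AM + 8 h = Jul 13 2009 11:00 AM.
Jul 13 2009 11:00 AM + 8 h = Jul 13 2009 7:00 PM.
Jul 13 2009 7:00 PM + 8 h = Jul 14 2009 3:00 AM.

Jul 14 2009 3:00 AM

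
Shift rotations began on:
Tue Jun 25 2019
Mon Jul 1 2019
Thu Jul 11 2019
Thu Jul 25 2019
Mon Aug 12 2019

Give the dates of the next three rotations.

Tue Sep 3 2019, Sun Sep 29 2019, Tue Oct 29 2019

The spacing grows by 4 each time: 6, 10, 14, 18 days.
Next gap: 22 days. Mon Aug 12 2019 + 22 days = Tue Sep 3 2019.
Next gap: 26 days. Tue Sep 3 2019 + 26 days = Sun Sep 29 2019.
Next gap: 30 days. Sun Sep 29 2019 + 30 days = Tue Oct 29 2019.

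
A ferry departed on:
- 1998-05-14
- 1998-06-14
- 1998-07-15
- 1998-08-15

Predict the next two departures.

1998-09-15, 1998-10-16

The spacing is 31, 31, 31 days — always 31 days.
1998-08-15 + 31 days = 1998-09-15.
1998-09-15 + 31 days = 1998-10-16.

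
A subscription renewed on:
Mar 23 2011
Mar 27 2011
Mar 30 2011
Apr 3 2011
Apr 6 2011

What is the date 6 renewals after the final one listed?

Every event lands on a Wednesday or Sunday (gaps cycle 4, 3, 4, 3).
So the schedule is: every Wednesday and Sunday.
Next Sunday: Apr 10 2011.
Next Wednesday: Apr 13 2011.
The following Sunday is Apr 17 2011.
Next Wednesday: Apr 20 2011.
Next Sunday: Apr 24 2011.
Next Wednesday: Apr 27 2011.

Apr 27 2011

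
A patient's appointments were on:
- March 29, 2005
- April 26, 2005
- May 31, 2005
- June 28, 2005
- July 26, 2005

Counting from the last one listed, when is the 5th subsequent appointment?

December 27, 2005

Every date is a Tuesday; gaps 28, 35, 28, 28 days.
Each is the last Tuesday of its month (at least one falls on the 29th or later, ruling out '4th Tuesday').
August 2005 ends with Tuesday August 30, 2005.
September 2005 ends with Tuesday September 27, 2005.
Last Tuesday of October 2005: October 25, 2005.
Last Tuesday of November 2005: November 29, 2005.
Last Tuesday of December 2005: December 27, 2005.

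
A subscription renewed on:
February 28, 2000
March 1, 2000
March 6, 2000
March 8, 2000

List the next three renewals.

Every event lands on a Monday or Wednesday (gaps cycle 2, 5, 2).
So the schedule is: every Monday and Wednesday.
The following Monday is March 13, 2000.
Next Wednesday: March 15, 2000.
The following Monday is March 20, 2000.

March 13, 2000; March 15, 2000; March 20, 2000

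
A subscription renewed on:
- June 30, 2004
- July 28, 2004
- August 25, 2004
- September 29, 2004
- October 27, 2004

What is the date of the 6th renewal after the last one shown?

All Wednesdays; the gaps (28, 28, 35, 28) vary with month length.
This is the last Wednesday of each month.
November 2004 ends with Wednesday November 24, 2004.
December 2004 ends with Wednesday December 29, 2004.
January 2005 ends with Wednesday January 26, 2005.
Last Wednesday of February 2005: February 23, 2005.
March 2005 ends with Wednesday March 30, 2005.
Last Wednesday of April 2005: April 27, 2005.

April 27, 2005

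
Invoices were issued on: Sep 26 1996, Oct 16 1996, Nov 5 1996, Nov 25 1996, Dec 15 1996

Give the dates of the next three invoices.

Gaps between consecutive events: 20, 20, 20, 20 days — a constant 20-day interval.
Dec 15 1996 + 20 days = Jan 4 1997.
Jan 4 1997 + 20 days = Jan 24 1997.
Jan 24 1997 + 20 days = Feb 13 1997.

Jan 4 1997, Jan 24 1997, Feb 13 1997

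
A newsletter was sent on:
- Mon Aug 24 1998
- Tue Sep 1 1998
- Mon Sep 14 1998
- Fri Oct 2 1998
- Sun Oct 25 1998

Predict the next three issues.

The spacing grows by 5 each time: 8, 13, 18, 23 days.
Next gap: 28 days. Sun Oct 25 1998 + 28 days = Sun Nov 22 1998.
Next gap: 33 days. Sun Nov 22 1998 + 33 days = Fri Dec 25 1998.
Next gap: 38 days. Fri Dec 25 1998 + 38 days = Mon Feb 1 1999.

Sun Nov 22 1998, Fri Dec 25 1998, Mon Feb 1 1999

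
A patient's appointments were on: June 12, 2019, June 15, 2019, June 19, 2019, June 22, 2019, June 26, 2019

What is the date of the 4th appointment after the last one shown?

July 10, 2019

The gap pattern 3, 4, 3, 4 repeats every 2 events.
These are the Wednesdays and Saturdays of each week.
Next Saturday: June 29, 2019.
The following Wednesday is July 3, 2019.
The following Saturday is July 6, 2019.
The following Wednesday is July 10, 2019.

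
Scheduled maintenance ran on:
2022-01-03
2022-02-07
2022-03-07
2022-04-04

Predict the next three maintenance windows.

2022-05-02, 2022-06-06, 2022-07-04

All dates are Mondays, 35, 28, 28 days apart.
Specifically, the 1st Monday of each month.
1st Monday of May 2022: 2022-05-02.
June 2022 — 1st Monday is 2022-06-06.
1st Monday of July 2022: 2022-07-04.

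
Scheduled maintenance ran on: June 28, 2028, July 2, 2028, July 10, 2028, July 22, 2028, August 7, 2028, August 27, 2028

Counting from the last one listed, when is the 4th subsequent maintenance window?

December 25, 2028

Gaps: 4, 8, 12, 16, 20 days — each gap is 4 larger than the previous one.
Next gap: 24 days. August 27, 2028 + 24 days = September 20, 2028.
Next gap: 28 days. September 20, 2028 + 28 days = October 18, 2028.
Next gap: 32 days. October 18, 2028 + 32 days = November 19, 2028.
Next gap: 36 days. November 19, 2028 + 36 days = December 25, 2028.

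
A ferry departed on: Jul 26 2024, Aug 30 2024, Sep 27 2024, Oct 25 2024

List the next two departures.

Nov 29 2024, Dec 27 2024

All Fridays; the gaps (35, 28, 28) vary with month length.
This is the last Friday of each month.
Last Friday of November 2024: Nov 29 2024.
Last Friday of December 2024: Dec 27 2024.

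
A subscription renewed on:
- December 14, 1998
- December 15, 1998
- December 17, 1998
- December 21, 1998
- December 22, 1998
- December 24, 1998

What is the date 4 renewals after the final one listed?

The gap pattern 1, 2, 4, 1, 2 repeats every 3 events.
These are the Mondays, Tuesdays and Thursdays of each week.
Next Monday: December 28, 1998.
The following Tuesday is December 29, 1998.
Next Thursday: December 31, 1998.
Next Monday: January 4, 1999.

January 4, 1999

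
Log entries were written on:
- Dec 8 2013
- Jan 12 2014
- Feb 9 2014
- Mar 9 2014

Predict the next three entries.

These are Sundays at 28- or 35-day spacing (35, 28, 28).
The pattern: 2nd Sunday of the month.
April 2014 — 2nd Sunday is Apr 13 2014.
2nd Sunday of May 2014: May 11 2014.
2nd Sunday of June 2014: Jun 8 2014.

Apr 13 2014, May 11 2014, Jun 8 2014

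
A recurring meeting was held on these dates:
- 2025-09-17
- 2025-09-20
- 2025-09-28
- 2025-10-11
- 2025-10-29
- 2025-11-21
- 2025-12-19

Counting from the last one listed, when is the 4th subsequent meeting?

The spacing grows by 5 each time: 3, 8, 13, 18, 23, 28 days.
Next gap: 33 days. 2025-12-19 + 33 days = 2026-01-21.
Next gap: 38 days. 2026-01-21 + 38 days = 2026-02-28.
Next gap: 43 days. 2026-02-28 + 43 days = 2026-04-12.
Next gap: 48 days. 2026-04-12 + 48 days = 2026-05-30.

2026-05-30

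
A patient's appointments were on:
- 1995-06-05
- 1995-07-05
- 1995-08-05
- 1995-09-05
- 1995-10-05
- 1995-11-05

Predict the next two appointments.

1995-12-05, 1996-01-05

The day-of-month is always 5 (30, 31, 31, 30, 31 days between events).
So this recurs on the 5th of each month.
December 1995: 1995-12-05.
January 1996: 1996-01-05.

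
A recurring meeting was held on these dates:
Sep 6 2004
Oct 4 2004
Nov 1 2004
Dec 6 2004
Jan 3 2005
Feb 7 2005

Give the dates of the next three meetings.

Mar 7 2005, Apr 4 2005, May 2 2005

These are Mondays at 28- or 35-day spacing (28, 28, 35, 28, 35).
The pattern: 1st Monday of the month.
1st Monday of March 2005: Mar 7 2005.
1st Monday of April 2005: Apr 4 2005.
1st Monday of May 2005: May 2 2005.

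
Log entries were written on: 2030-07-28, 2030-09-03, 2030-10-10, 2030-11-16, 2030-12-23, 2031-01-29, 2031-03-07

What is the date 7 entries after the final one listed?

2031-11-21

The spacing is 37, 37, 37, 37, 37, 37 days — always 37 days.
2031-03-07 + 37 days = 2031-04-13.
2031-04-13 + 37 days = 2031-05-20.
2031-05-20 + 37 days = 2031-06-26.
2031-06-26 + 37 days = 2031-08-02.
2031-08-02 + 37 days = 2031-09-08.
2031-09-08 + 37 days = 2031-10-15.
2031-10-15 + 37 days = 2031-11-21.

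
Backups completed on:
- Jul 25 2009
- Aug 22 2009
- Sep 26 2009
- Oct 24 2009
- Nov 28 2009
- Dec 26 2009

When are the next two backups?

Jan 23 2010, Feb 27 2010

All dates are Saturdays, 28, 35, 28, 35, 28 days apart.
Specifically, the 4th Saturday of each month.
4th Saturday of January 2010: Jan 23 2010.
4th Saturday of February 2010: Feb 27 2010.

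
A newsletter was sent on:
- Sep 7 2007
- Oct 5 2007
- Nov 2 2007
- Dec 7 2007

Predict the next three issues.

These are Fridays at 28- or 35-day spacing (28, 28, 35).
The pattern: 1st Friday of the month.
1st Friday of January 2008: Jan 4 2008.
February 2008 — 1st Friday is Feb 1 2008.
1st Friday of March 2008: Mar 7 2008.

Jan 4 2008, Feb 1 2008, Mar 7 2008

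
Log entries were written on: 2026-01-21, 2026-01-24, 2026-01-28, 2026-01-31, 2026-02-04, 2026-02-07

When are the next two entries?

2026-02-11, 2026-02-14

Gaps: 3, 4, 3, 4, 3 days — not constant, but cyclic with period 2.
The events fall on every Wednesday and Saturday.
The following Wednesday is 2026-02-11.
The following Saturday is 2026-02-14.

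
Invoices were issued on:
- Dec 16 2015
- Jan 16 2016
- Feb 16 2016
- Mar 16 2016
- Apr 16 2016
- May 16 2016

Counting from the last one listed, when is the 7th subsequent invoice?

Each date is the 16th; the gaps (31, 31, 29, 31, 30) track the month lengths.
The rule is the 16th of each month.
Next: June 2016 → Jun 16 2016.
July 2016: Jul 16 2016.
August 2016: Aug 16 2016.
Next: September 2016 → Sep 16 2016.
October 2016: Oct 16 2016.
Next: November 2016 → Nov 16 2016.
Next: December 2016 → Dec 16 2016.

Dec 16 2016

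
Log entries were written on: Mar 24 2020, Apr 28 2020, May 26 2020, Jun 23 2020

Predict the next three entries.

All dates are Tuesdays, 35, 28, 28 days apart.
Specifically, the 4th Tuesday of each month.
4th Tuesday of July 2020: Jul 28 2020.
August 2020 — 4th Tuesday is Aug 25 2020.
September 2020 — 4th Tuesday is Sep 22 2020.

Jul 28 2020, Aug 25 2020, Sep 22 2020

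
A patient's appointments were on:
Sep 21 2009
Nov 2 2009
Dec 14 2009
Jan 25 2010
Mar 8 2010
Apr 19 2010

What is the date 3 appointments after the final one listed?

Aug 23 2010

The spacing is 42, 42, 42, 42, 42 days — always 42 days.
Apr 19 2010 + 42 days = May 31 2010.
May 31 2010 + 42 days = Jul 12 2010.
Jul 12 2010 + 42 days = Aug 23 2010.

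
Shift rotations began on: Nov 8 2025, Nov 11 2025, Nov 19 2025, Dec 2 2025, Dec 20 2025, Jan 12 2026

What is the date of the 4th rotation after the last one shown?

Gaps: 3, 8, 13, 18, 23 days — each gap is 5 larger than the previous one.
Next gap: 28 days. Jan 12 2026 + 28 days = Feb 9 2026.
Next gap: 33 days. Feb 9 2026 + 33 days = Mar 14 2026.
Next gap: 38 days. Mar 14 2026 + 38 days = Apr 21 2026.
Next gap: 43 days. Apr 21 2026 + 43 days = Jun 3 2026.

Jun 3 2026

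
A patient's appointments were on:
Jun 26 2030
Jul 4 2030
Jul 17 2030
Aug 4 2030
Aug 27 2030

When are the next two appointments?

The spacing grows by 5 each time: 8, 13, 18, 23 days.
Next gap: 28 days. Aug 27 2030 + 28 days = Sep 24 2030.
Next gap: 33 days. Sep 24 2030 + 33 days = Oct 27 2030.

Sep 24 2030, Oct 27 2030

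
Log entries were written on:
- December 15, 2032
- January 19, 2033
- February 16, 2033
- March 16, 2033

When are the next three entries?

All dates are Wednesdays, 35, 28, 28 days apart.
Specifically, the 3rd Wednesday of each month.
3rd Wednesday of April 2033: April 20, 2033.
3rd Wednesday of May 2033: May 18, 2033.
June 2033 — 3rd Wednesday is June 15, 2033.

April 20, 2033; May 18, 2033; June 15, 2033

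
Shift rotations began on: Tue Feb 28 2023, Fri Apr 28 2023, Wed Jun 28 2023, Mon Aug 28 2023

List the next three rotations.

Gaps: 59, 61, 61 days — not constant. Every event is on the 28th of the month.
Pattern: the 28th of every 2 months.
October 2023: Sat Oct 28 2023.
Next: December 2023 → Thu Dec 28 2023.
February 2024: Wed Feb 28 2024.

Sat Oct 28 2023, Thu Dec 28 2023, Wed Feb 28 2024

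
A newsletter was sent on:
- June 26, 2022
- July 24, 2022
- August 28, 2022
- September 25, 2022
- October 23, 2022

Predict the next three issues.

November 27, 2022; December 25, 2022; January 22, 2023

These are Sundays at 28- or 35-day spacing (28, 35, 28, 28).
The pattern: 4th Sunday of the month.
4th Sunday of November 2022: November 27, 2022.
4th Sunday of December 2022: December 25, 2022.
January 2023 — 4th Sunday is January 22, 2023.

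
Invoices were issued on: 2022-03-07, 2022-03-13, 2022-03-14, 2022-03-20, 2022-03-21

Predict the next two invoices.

The gap pattern 6, 1, 6, 1 repeats every 2 events.
These are the Mondays and Sundays of each week.
Next Sunday: 2022-03-27.
The following Monday is 2022-03-28.

2022-03-27, 2022-03-28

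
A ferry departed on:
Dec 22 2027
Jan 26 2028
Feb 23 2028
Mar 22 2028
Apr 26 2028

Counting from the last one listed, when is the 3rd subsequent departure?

Gaps: 35, 28, 28, 35 days — a mix of 28 and 35. Every date is a Wednesday.
Each is the 4th Wednesday of its month.
4th Wednesday of May 2028: May 24 2028.
June 2028 — 4th Wednesday is Jun 28 2028.
4th Wednesday of July 2028: Jul 26 2028.

Jul 26 2028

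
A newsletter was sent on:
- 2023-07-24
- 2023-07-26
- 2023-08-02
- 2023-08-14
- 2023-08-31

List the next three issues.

Intervals are 2, 7, 12, 17 days — an arithmetic progression with common difference 5.
Next gap: 22 days. 2023-08-31 + 22 days = 2023-09-22.
Next gap: 27 days. 2023-09-22 + 27 days = 2023-10-19.
Next gap: 32 days. 2023-10-19 + 32 days = 2023-11-20.

2023-09-22, 2023-10-19, 2023-11-20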